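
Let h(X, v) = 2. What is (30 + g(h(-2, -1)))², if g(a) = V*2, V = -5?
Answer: 400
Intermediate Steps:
g(a) = -10 (g(a) = -5*2 = -10)
(30 + g(h(-2, -1)))² = (30 - 10)² = 20² = 400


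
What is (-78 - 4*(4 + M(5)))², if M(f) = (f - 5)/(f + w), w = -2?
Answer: 8836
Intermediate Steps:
M(f) = (-5 + f)/(-2 + f) (M(f) = (f - 5)/(f - 2) = (-5 + f)/(-2 + f))
(-78 - 4*(4 + M(5)))² = (-78 - 4*(4 + (-5 + 5)/(-2 + 5)))² = (-78 - 4*(4 + 0/3))² = (-78 - 4*(4 + (⅓)*0))² = (-78 - 4*(4 + 0))² = (-78 - 4*4)² = (-78 - 16)² = (-94)² = 8836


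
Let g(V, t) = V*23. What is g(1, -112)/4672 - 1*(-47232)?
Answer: 220667927/4672 ≈ 47232.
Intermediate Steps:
g(V, t) = 23*V
g(1, -112)/4672 - 1*(-47232) = (23*1)/4672 - 1*(-47232) = 23*(1/4672) + 47232 = 23/4672 + 47232 = 220667927/4672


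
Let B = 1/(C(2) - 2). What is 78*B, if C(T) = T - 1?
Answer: -78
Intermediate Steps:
C(T) = -1 + T
B = -1 (B = 1/((-1 + 2) - 2) = 1/(1 - 2) = 1/(-1) = -1)
78*B = 78*(-1) = -78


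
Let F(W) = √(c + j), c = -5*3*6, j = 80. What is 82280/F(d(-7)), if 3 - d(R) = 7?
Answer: -8228*I*√10 ≈ -26019.0*I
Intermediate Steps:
d(R) = -4 (d(R) = 3 - 1*7 = 3 - 7 = -4)
c = -90 (c = -15*6 = -90)
F(W) = I*√10 (F(W) = √(-90 + 80) = √(-10) = I*√10)
82280/F(d(-7)) = 82280/((I*√10)) = 82280*(-I*√10/10) = -8228*I*√10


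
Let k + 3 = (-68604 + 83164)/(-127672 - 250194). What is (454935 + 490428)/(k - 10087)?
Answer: -178610267679/1906341250 ≈ -93.693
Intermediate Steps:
k = -574079/188933 (k = -3 + (-68604 + 83164)/(-127672 - 250194) = -3 + 14560/(-377866) = -3 + 14560*(-1/377866) = -3 - 7280/188933 = -574079/188933 ≈ -3.0385)
(454935 + 490428)/(k - 10087) = (454935 + 490428)/(-574079/188933 - 10087) = 945363/(-1906341250/188933) = 945363*(-188933/1906341250) = -178610267679/1906341250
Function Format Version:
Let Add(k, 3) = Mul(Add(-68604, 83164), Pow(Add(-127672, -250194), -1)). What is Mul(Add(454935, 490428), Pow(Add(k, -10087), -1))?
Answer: Rational(-178610267679, 1906341250) ≈ -93.693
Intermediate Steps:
k = Rational(-574079, 188933) (k = Add(-3, Mul(Add(-68604, 83164), Pow(Add(-127672, -250194), -1))) = Add(-3, Mul(14560, Pow(-377866, -1))) = Add(-3, Mul(14560, Rational(-1, 377866))) = Add(-3, Rational(-7280, 188933)) = Rational(-574079, 188933) ≈ -3.0385)
Mul(Add(454935, 490428), Pow(Add(k, -10087), -1)) = Mul(Add(454935, 490428), Pow(Add(Rational(-574079, 188933), -10087), -1)) = Mul(945363, Pow(Rational(-1906341250, 188933), -1)) = Mul(945363, Rational(-188933, 1906341250)) = Rational(-178610267679, 1906341250)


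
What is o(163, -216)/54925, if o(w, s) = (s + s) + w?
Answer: -269/54925 ≈ -0.0048976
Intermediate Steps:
o(w, s) = w + 2*s (o(w, s) = 2*s + w = w + 2*s)
o(163, -216)/54925 = (163 + 2*(-216))/54925 = (163 - 432)*(1/54925) = -269*1/54925 = -269/54925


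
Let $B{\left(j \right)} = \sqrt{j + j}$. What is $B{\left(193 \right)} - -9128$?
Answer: $9128 + \sqrt{386} \approx 9147.6$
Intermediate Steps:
$B{\left(j \right)} = \sqrt{2} \sqrt{j}$ ($B{\left(j \right)} = \sqrt{2 j} = \sqrt{2} \sqrt{j}$)
$B{\left(193 \right)} - -9128 = \sqrt{2} \sqrt{193} - -9128 = \sqrt{386} + 9128 = 9128 + \sqrt{386}$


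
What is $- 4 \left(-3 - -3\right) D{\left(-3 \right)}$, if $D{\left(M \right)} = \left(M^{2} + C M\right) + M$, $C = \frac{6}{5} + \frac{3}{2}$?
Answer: $0$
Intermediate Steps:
$C = \frac{27}{10}$ ($C = 6 \cdot \frac{1}{5} + 3 \cdot \frac{1}{2} = \frac{6}{5} + \frac{3}{2} = \frac{27}{10} \approx 2.7$)
$D{\left(M \right)} = M^{2} + \frac{37 M}{10}$ ($D{\left(M \right)} = \left(M^{2} + \frac{27 M}{10}\right) + M = M^{2} + \frac{37 M}{10}$)
$- 4 \left(-3 - -3\right) D{\left(-3 \right)} = - 4 \left(-3 - -3\right) \frac{1}{10} \left(-3\right) \left(37 + 10 \left(-3\right)\right) = - 4 \left(-3 + 3\right) \frac{1}{10} \left(-3\right) \left(37 - 30\right) = \left(-4\right) 0 \cdot \frac{1}{10} \left(-3\right) 7 = 0 \left(- \frac{21}{10}\right) = 0$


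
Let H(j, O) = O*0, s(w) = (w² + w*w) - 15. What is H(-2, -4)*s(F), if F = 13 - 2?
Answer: 0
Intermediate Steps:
F = 11
s(w) = -15 + 2*w² (s(w) = (w² + w²) - 15 = 2*w² - 15 = -15 + 2*w²)
H(j, O) = 0
H(-2, -4)*s(F) = 0*(-15 + 2*11²) = 0*(-15 + 2*121) = 0*(-15 + 242) = 0*227 = 0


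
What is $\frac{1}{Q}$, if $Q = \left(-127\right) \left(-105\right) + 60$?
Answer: $\frac{1}{13395} \approx 7.4655 \cdot 10^{-5}$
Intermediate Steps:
$Q = 13395$ ($Q = 13335 + 60 = 13395$)
$\frac{1}{Q} = \frac{1}{13395}$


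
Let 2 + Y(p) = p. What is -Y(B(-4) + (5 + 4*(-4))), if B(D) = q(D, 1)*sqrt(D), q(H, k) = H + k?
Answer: 13 + 6*I ≈ 13.0 + 6.0*I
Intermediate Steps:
B(D) = sqrt(D)*(1 + D) (B(D) = (D + 1)*sqrt(D) = (1 + D)*sqrt(D) = sqrt(D)*(1 + D))
Y(p) = -2 + p
-Y(B(-4) + (5 + 4*(-4))) = -(-2 + (sqrt(-4)*(1 - 4) + (5 + 4*(-4)))) = -(-2 + ((2*I)*(-3) + (5 - 16))) = -(-2 + (-6*I - 11)) = -(-2 + (-11 - 6*I)) = -(-13 - 6*I) = 13 + 6*I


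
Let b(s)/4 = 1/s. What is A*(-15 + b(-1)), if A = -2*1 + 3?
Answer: -19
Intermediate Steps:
b(s) = 4/s
A = 1 (A = -2 + 3 = 1)
A*(-15 + b(-1)) = 1*(-15 + 4/(-1)) = 1*(-15 + 4*(-1)) = 1*(-15 - 4) = 1*(-19) = -19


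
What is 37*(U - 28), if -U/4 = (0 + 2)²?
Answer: -1628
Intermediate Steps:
U = -16 (U = -4*(0 + 2)² = -4*2² = -4*4 = -16)
37*(U - 28) = 37*(-16 - 28) = 37*(-44) = -1628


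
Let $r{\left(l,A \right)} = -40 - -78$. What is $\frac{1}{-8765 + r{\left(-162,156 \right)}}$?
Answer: $- \frac{1}{8727} \approx -0.00011459$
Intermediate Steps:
$r{\left(l,A \right)} = 38$ ($r{\left(l,A \right)} = -40 + 78 = 38$)
$\frac{1}{-8765 + r{\left(-162,156 \right)}} = \frac{1}{-8765 + 38} = \frac{1}{-8727} = - \frac{1}{8727}$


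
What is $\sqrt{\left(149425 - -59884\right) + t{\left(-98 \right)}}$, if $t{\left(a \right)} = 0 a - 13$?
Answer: $4 \sqrt{13081} \approx 457.49$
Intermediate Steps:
$t{\left(a \right)} = -13$ ($t{\left(a \right)} = 0 - 13 = -13$)
$\sqrt{\left(149425 - -59884\right) + t{\left(-98 \right)}} = \sqrt{\left(149425 - -59884\right) - 13} = \sqrt{\left(149425 + 59884\right) - 13} = \sqrt{209309 - 13} = \sqrt{209296} = 4 \sqrt{13081}$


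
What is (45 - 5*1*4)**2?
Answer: 625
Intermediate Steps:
(45 - 5*1*4)**2 = (45 - 5*4)**2 = (45 - 20)**2 = 25**2 = 625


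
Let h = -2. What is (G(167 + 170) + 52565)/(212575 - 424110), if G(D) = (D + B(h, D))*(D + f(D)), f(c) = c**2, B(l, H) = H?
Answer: -76825209/211535 ≈ -363.18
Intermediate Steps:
G(D) = 2*D*(D + D**2) (G(D) = (D + D)*(D + D**2) = (2*D)*(D + D**2) = 2*D*(D + D**2))
(G(167 + 170) + 52565)/(212575 - 424110) = (2*(167 + 170)**2*(1 + (167 + 170)) + 52565)/(212575 - 424110) = (2*337**2*(1 + 337) + 52565)/(-211535) = (2*113569*338 + 52565)*(-1/211535) = (76772644 + 52565)*(-1/211535) = 76825209*(-1/211535) = -76825209/211535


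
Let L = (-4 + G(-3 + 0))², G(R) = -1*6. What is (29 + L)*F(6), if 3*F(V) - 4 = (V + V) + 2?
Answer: 774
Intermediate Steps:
G(R) = -6
F(V) = 2 + 2*V/3 (F(V) = 4/3 + ((V + V) + 2)/3 = 4/3 + (2*V + 2)/3 = 4/3 + (2 + 2*V)/3 = 4/3 + (⅔ + 2*V/3) = 2 + 2*V/3)
L = 100 (L = (-4 - 6)² = (-10)² = 100)
(29 + L)*F(6) = (29 + 100)*(2 + (⅔)*6) = 129*(2 + 4) = 129*6 = 774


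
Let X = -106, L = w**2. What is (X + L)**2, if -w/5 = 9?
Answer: 3682561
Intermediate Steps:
w = -45 (w = -5*9 = -45)
L = 2025 (L = (-45)**2 = 2025)
(X + L)**2 = (-106 + 2025)**2 = 1919**2 = 3682561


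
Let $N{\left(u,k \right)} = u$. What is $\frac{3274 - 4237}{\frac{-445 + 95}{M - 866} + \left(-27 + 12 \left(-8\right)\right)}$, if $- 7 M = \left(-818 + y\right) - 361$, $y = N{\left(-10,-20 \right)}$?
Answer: $\frac{4692699}{596929} \approx 7.8614$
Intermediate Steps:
$y = -10$
$M = \frac{1189}{7}$ ($M = - \frac{\left(-818 - 10\right) - 361}{7} = - \frac{-828 - 361}{7} = \left(- \frac{1}{7}\right) \left(-1189\right) = \frac{1189}{7} \approx 169.86$)
$\frac{3274 - 4237}{\frac{-445 + 95}{M - 866} + \left(-27 + 12 \left(-8\right)\right)} = \frac{3274 - 4237}{\frac{-445 + 95}{\frac{1189}{7} - 866} + \left(-27 + 12 \left(-8\right)\right)} = - \frac{963}{- \frac{350}{- \frac{4873}{7}} - 123} = - \frac{963}{\left(-350\right) \left(- \frac{7}{4873}\right) - 123} = - \frac{963}{\frac{2450}{4873} - 123} = - \frac{963}{- \frac{596929}{4873}} = \left(-963\right) \left(- \frac{4873}{596929}\right) = \frac{4692699}{596929}$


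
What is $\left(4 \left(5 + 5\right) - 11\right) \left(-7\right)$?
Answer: $-203$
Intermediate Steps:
$\left(4 \left(5 + 5\right) - 11\right) \left(-7\right) = \left(4 \cdot 10 - 11\right) \left(-7\right) = \left(40 - 11\right) \left(-7\right) = 29 \left(-7\right) = -203$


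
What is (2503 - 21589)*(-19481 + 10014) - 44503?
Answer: 180642659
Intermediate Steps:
(2503 - 21589)*(-19481 + 10014) - 44503 = -19086*(-9467) - 44503 = 180687162 - 44503 = 180642659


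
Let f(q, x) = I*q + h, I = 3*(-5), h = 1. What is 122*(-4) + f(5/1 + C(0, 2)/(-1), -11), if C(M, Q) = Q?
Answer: -532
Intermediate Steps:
I = -15
f(q, x) = 1 - 15*q (f(q, x) = -15*q + 1 = 1 - 15*q)
122*(-4) + f(5/1 + C(0, 2)/(-1), -11) = 122*(-4) + (1 - 15*(5/1 + 2/(-1))) = -488 + (1 - 15*(5*1 + 2*(-1))) = -488 + (1 - 15*(5 - 2)) = -488 + (1 - 15*3) = -488 + (1 - 45) = -488 - 44 = -532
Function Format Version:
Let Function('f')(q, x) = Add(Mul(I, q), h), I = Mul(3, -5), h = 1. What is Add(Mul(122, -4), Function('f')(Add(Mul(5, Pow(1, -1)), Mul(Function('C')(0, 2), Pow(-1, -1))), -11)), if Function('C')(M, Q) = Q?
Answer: -532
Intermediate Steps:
I = -15
Function('f')(q, x) = Add(1, Mul(-15, q)) (Function('f')(q, x) = Add(Mul(-15, q), 1) = Add(1, Mul(-15, q)))
Add(Mul(122, -4), Function('f')(Add(Mul(5, Pow(1, -1)), Mul(Function('C')(0, 2), Pow(-1, -1))), -11)) = Add(Mul(122, -4), Add(1, Mul(-15, Add(Mul(5, Pow(1, -1)), Mul(2, Pow(-1, -1)))))) = Add(-488, Add(1, Mul(-15, Add(Mul(5, 1), Mul(2, -1))))) = Add(-488, Add(1, Mul(-15, Add(5, -2)))) = Add(-488, Add(1, Mul(-15, 3))) = Add(-488, Add(1, -45)) = Add(-488, -44) = -532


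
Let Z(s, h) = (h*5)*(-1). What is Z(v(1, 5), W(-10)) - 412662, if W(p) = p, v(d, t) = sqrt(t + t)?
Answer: -412612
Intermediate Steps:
v(d, t) = sqrt(2)*sqrt(t) (v(d, t) = sqrt(2*t) = sqrt(2)*sqrt(t))
Z(s, h) = -5*h (Z(s, h) = (5*h)*(-1) = -5*h)
Z(v(1, 5), W(-10)) - 412662 = -5*(-10) - 412662 = 50 - 412662 = -412612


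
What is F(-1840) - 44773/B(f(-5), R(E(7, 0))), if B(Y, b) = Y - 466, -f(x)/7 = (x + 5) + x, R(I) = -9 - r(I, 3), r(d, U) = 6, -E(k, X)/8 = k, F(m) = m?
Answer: -748267/431 ≈ -1736.1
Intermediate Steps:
E(k, X) = -8*k
R(I) = -15 (R(I) = -9 - 1*6 = -9 - 6 = -15)
f(x) = -35 - 14*x (f(x) = -7*((x + 5) + x) = -7*((5 + x) + x) = -7*(5 + 2*x) = -35 - 14*x)
B(Y, b) = -466 + Y
F(-1840) - 44773/B(f(-5), R(E(7, 0))) = -1840 - 44773/(-466 + (-35 - 14*(-5))) = -1840 - 44773/(-466 + (-35 + 70)) = -1840 - 44773/(-466 + 35) = -1840 - 44773/(-431) = -1840 - 44773*(-1/431) = -1840 + 44773/431 = -748267/431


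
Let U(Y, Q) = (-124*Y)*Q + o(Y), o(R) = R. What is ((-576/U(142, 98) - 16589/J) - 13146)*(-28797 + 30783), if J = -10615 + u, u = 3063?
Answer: -85035964428980691/3257634496 ≈ -2.6104e+7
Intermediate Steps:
J = -7552 (J = -10615 + 3063 = -7552)
U(Y, Q) = Y - 124*Q*Y (U(Y, Q) = (-124*Y)*Q + Y = -124*Q*Y + Y = Y - 124*Q*Y)
((-576/U(142, 98) - 16589/J) - 13146)*(-28797 + 30783) = ((-576*1/(142*(1 - 124*98)) - 16589/(-7552)) - 13146)*(-28797 + 30783) = ((-576*1/(142*(1 - 12152)) - 16589*(-1/7552)) - 13146)*1986 = ((-576/(142*(-12151)) + 16589/7552) - 13146)*1986 = ((-576/(-1725442) + 16589/7552) - 13146)*1986 = ((-576*(-1/1725442) + 16589/7552) - 13146)*1986 = ((288/862721 + 16589/7552) - 13146)*1986 = (14313853645/6515268992 - 13146)*1986 = -85635412315187/6515268992*1986 = -85035964428980691/3257634496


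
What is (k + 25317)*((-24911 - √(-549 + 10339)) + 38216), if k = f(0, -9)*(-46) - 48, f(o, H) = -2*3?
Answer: 339876225 - 25545*√9790 ≈ 3.3735e+8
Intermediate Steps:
f(o, H) = -6
k = 228 (k = -6*(-46) - 48 = 276 - 48 = 228)
(k + 25317)*((-24911 - √(-549 + 10339)) + 38216) = (228 + 25317)*((-24911 - √(-549 + 10339)) + 38216) = 25545*((-24911 - √9790) + 38216) = 25545*(13305 - √9790) = 339876225 - 25545*√9790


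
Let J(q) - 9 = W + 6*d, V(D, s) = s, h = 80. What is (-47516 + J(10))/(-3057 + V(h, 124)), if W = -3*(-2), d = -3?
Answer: 47519/2933 ≈ 16.202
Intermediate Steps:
W = 6
J(q) = -3 (J(q) = 9 + (6 + 6*(-3)) = 9 + (6 - 18) = 9 - 12 = -3)
(-47516 + J(10))/(-3057 + V(h, 124)) = (-47516 - 3)/(-3057 + 124) = -47519/(-2933) = -47519*(-1/2933) = 47519/2933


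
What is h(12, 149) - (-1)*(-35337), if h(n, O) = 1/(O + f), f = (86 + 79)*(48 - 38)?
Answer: -63571262/1799 ≈ -35337.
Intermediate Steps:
f = 1650 (f = 165*10 = 1650)
h(n, O) = 1/(1650 + O) (h(n, O) = 1/(O + 1650) = 1/(1650 + O))
h(12, 149) - (-1)*(-35337) = 1/(1650 + 149) - (-1)*(-35337) = 1/1799 - 1*35337 = 1/1799 - 35337 = -63571262/1799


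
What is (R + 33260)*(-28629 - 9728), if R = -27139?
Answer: -234783197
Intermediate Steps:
(R + 33260)*(-28629 - 9728) = (-27139 + 33260)*(-28629 - 9728) = 6121*(-38357) = -234783197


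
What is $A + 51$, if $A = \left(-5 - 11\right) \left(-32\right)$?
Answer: $563$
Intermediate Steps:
$A = 512$ ($A = \left(-16\right) \left(-32\right) = 512$)
$A + 51 = 512 + 51 = 563$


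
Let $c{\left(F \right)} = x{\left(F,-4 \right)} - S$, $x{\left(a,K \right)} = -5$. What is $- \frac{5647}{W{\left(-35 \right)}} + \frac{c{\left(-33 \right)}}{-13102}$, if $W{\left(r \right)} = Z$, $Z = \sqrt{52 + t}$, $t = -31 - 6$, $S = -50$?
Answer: $- \frac{45}{13102} - \frac{5647 \sqrt{15}}{15} \approx -1458.1$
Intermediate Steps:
$t = -37$
$Z = \sqrt{15}$ ($Z = \sqrt{52 - 37} = \sqrt{15} \approx 3.873$)
$W{\left(r \right)} = \sqrt{15}$
$c{\left(F \right)} = 45$ ($c{\left(F \right)} = -5 - -50 = -5 + 50 = 45$)
$- \frac{5647}{W{\left(-35 \right)}} + \frac{c{\left(-33 \right)}}{-13102} = - \frac{5647}{\sqrt{15}} + \frac{45}{-13102} = - 5647 \frac{\sqrt{15}}{15} + 45 \left(- \frac{1}{13102}\right) = - \frac{5647 \sqrt{15}}{15} - \frac{45}{13102} = - \frac{45}{13102} - \frac{5647 \sqrt{15}}{15}$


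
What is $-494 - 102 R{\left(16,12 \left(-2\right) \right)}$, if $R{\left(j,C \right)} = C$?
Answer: $1954$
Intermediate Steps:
$-494 - 102 R{\left(16,12 \left(-2\right) \right)} = -494 - 102 \cdot 12 \left(-2\right) = -494 - -2448 = -494 + 2448 = 1954$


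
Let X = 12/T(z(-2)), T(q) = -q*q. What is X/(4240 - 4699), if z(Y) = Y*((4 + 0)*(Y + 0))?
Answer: 1/9792 ≈ 0.00010212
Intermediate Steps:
z(Y) = 4*Y**2 (z(Y) = Y*(4*Y) = 4*Y**2)
T(q) = -q**2
X = -3/64 (X = 12/((-(4*(-2)**2)**2)) = 12/((-(4*4)**2)) = 12/((-1*16**2)) = 12/((-1*256)) = 12/(-256) = 12*(-1/256) = -3/64 ≈ -0.046875)
X/(4240 - 4699) = -3/64/(4240 - 4699) = -3/64/(-459) = -1/459*(-3/64) = 1/9792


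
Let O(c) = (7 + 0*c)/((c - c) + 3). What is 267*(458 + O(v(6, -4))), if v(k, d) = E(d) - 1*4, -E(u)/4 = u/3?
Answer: 122909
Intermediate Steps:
E(u) = -4*u/3
v(k, d) = -4 - 4*d/3 (v(k, d) = -4*d/3 - 1*4 = -4*d/3 - 4 = -4 - 4*d/3)
O(c) = 7/3 (O(c) = (7 + 0)/(0 + 3) = 7/3)
267*(458 + O(v(6, -4))) = 267*(458 + 7/3) = 267*(1381/3) = 122909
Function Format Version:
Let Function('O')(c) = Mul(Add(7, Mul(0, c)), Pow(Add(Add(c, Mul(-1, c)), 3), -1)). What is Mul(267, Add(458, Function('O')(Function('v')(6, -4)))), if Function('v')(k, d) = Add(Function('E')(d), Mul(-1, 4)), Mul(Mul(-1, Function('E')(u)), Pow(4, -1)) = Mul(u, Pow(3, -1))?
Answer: 122909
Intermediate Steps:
Function('E')(u) = Mul(Rational(-4, 3), u) (Function('E')(u) = Mul(-4, Mul(u, Pow(3, -1))) = Mul(-4, Mul(u, Rational(1, 3))) = Mul(-4, Mul(Rational(1, 3), u)) = Mul(Rational(-4, 3), u))
Function('v')(k, d) = Add(-4, Mul(Rational(-4, 3), d)) (Function('v')(k, d) = Add(Mul(Rational(-4, 3), d), Mul(-1, 4)) = Add(Mul(Rational(-4, 3), d), -4) = Add(-4, Mul(Rational(-4, 3), d)))
Function('O')(c) = Rational(7, 3) (Function('O')(c) = Mul(Add(7, 0), Pow(Add(0, 3), -1)) = Mul(7, Pow(3, -1)) = Mul(7, Rational(1, 3)) = Rational(7, 3))
Mul(267, Add(458, Function('O')(Function('v')(6, -4)))) = Mul(267, Add(458, Rational(7, 3))) = Mul(267, Rational(1381, 3)) = 122909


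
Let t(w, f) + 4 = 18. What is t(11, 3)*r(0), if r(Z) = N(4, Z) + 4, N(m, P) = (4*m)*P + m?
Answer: 112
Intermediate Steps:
t(w, f) = 14 (t(w, f) = -4 + 18 = 14)
N(m, P) = m + 4*P*m (N(m, P) = 4*P*m + m = m + 4*P*m)
r(Z) = 8 + 16*Z (r(Z) = 4*(1 + 4*Z) + 4 = (4 + 16*Z) + 4 = 8 + 16*Z)
t(11, 3)*r(0) = 14*(8 + 16*0) = 14*(8 + 0) = 14*8 = 112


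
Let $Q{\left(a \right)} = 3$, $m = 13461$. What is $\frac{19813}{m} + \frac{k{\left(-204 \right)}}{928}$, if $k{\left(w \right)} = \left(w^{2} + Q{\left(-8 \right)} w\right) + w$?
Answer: $\frac{17737352}{390369} \approx 45.437$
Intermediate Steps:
$k{\left(w \right)} = w^{2} + 4 w$ ($k{\left(w \right)} = \left(w^{2} + 3 w\right) + w = w^{2} + 4 w$)
$\frac{19813}{m} + \frac{k{\left(-204 \right)}}{928} = \frac{19813}{13461} + \frac{\left(-204\right) \left(4 - 204\right)}{928} = 19813 \cdot \frac{1}{13461} + \left(-204\right) \left(-200\right) \frac{1}{928} = \frac{19813}{13461} + 40800 \cdot \frac{1}{928} = \frac{19813}{13461} + \frac{1275}{29} = \frac{17737352}{390369}$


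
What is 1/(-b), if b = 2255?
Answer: -1/2255 ≈ -0.00044346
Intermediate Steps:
1/(-b) = 1/(-1*2255) = 1/(-2255) = -1/2255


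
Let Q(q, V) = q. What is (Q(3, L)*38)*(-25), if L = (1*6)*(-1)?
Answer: -2850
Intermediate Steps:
L = -6 (L = 6*(-1) = -6)
(Q(3, L)*38)*(-25) = (3*38)*(-25) = 114*(-25) = -2850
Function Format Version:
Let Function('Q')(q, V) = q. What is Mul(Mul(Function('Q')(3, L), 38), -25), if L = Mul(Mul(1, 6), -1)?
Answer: -2850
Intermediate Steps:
L = -6 (L = Mul(6, -1) = -6)
Mul(Mul(Function('Q')(3, L), 38), -25) = Mul(Mul(3, 38), -25) = Mul(114, -25) = -2850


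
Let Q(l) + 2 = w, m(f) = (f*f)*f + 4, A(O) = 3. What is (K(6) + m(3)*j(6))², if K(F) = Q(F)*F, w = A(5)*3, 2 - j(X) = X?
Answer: 6724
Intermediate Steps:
j(X) = 2 - X
m(f) = 4 + f³ (m(f) = f²*f + 4 = f³ + 4 = 4 + f³)
w = 9 (w = 3*3 = 9)
Q(l) = 7 (Q(l) = -2 + 9 = 7)
K(F) = 7*F
(K(6) + m(3)*j(6))² = (7*6 + (4 + 3³)*(2 - 1*6))² = (42 + (4 + 27)*(2 - 6))² = (42 + 31*(-4))² = (42 - 124)² = (-82)² = 6724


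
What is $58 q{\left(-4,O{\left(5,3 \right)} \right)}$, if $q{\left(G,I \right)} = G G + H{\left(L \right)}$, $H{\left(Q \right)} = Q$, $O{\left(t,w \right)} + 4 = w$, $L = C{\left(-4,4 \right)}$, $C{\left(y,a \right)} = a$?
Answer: $1160$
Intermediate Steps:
$L = 4$
$O{\left(t,w \right)} = -4 + w$
$q{\left(G,I \right)} = 4 + G^{2}$ ($q{\left(G,I \right)} = G G + 4 = G^{2} + 4 = 4 + G^{2}$)
$58 q{\left(-4,O{\left(5,3 \right)} \right)} = 58 \left(4 + \left(-4\right)^{2}\right) = 58 \left(4 + 16\right) = 58 \cdot 20 = 1160$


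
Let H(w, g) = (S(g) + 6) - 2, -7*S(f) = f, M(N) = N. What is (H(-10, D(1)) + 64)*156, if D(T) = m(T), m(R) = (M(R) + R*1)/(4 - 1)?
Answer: 74152/7 ≈ 10593.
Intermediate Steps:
m(R) = 2*R/3 (m(R) = (R + R*1)/(4 - 1) = (R + R)/3 = (2*R)*(⅓) = 2*R/3)
S(f) = -f/7
D(T) = 2*T/3
H(w, g) = 4 - g/7 (H(w, g) = (-g/7 + 6) - 2 = (6 - g/7) - 2 = 4 - g/7)
(H(-10, D(1)) + 64)*156 = ((4 - 2/21) + 64)*156 = (82/21 + 64)*156 = (1426/21)*156 = 74152/7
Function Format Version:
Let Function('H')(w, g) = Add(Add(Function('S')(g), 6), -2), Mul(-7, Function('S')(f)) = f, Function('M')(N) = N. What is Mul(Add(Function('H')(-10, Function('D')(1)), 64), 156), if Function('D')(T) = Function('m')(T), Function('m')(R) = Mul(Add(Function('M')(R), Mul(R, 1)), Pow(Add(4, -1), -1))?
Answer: Rational(74152, 7) ≈ 10593.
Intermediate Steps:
Function('m')(R) = Mul(Rational(2, 3), R) (Function('m')(R) = Mul(Add(R, Mul(R, 1)), Pow(Add(4, -1), -1)) = Mul(Add(R, R), Pow(3, -1)) = Mul(Mul(2, R), Rational(1, 3)) = Mul(Rational(2, 3), R))
Function('S')(f) = Mul(Rational(-1, 7), f)
Function('D')(T) = Mul(Rational(2, 3), T)
Function('H')(w, g) = Add(4, Mul(Rational(-1, 7), g)) (Function('H')(w, g) = Add(Add(Mul(Rational(-1, 7), g), 6), -2) = Add(Add(6, Mul(Rational(-1, 7), g)), -2) = Add(4, Mul(Rational(-1, 7), g)))
Mul(Add(Function('H')(-10, Function('D')(1)), 64), 156) = Mul(Add(Add(4, Mul(Rational(-1, 7), Mul(Rational(2, 3), 1))), 64), 156) = Mul(Add(Add(4, Mul(Rational(-1, 7), Rational(2, 3))), 64), 156) = Mul(Add(Add(4, Rational(-2, 21)), 64), 156) = Mul(Add(Rational(82, 21), 64), 156) = Mul(Rational(1426, 21), 156) = Rational(74152, 7)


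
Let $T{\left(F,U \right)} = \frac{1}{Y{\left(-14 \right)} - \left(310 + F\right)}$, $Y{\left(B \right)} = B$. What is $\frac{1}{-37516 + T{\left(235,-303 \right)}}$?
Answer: $- \frac{559}{20971445} \approx -2.6655 \cdot 10^{-5}$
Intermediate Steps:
$T{\left(F,U \right)} = \frac{1}{-324 - F}$ ($T{\left(F,U \right)} = \frac{1}{-14 - \left(310 + F\right)} = \frac{1}{-324 - F}$)
$\frac{1}{-37516 + T{\left(235,-303 \right)}} = \frac{1}{-37516 - \frac{1}{324 + 235}} = \frac{1}{-37516 - \frac{1}{559}} = \frac{1}{- \frac{20971445}{559}} = - \frac{559}{20971445}$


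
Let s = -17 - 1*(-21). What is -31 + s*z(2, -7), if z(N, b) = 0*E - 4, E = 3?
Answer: -47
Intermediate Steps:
s = 4 (s = -17 + 21 = 4)
z(N, b) = -4 (z(N, b) = 0*3 - 4 = 0 - 4 = -4)
-31 + s*z(2, -7) = -31 + 4*(-4) = -31 - 16 = -47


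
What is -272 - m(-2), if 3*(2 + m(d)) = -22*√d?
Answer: -270 + 22*I*√2/3 ≈ -270.0 + 10.371*I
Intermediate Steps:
m(d) = -2 - 22*√d/3 (m(d) = -2 + (-22*√d)/3 = -2 - 22*√d/3)
-272 - m(-2) = -272 - (-2 - 22*I*√2/3) = -272 + (2 + 22*I*√2/3) = -270 + 22*I*√2/3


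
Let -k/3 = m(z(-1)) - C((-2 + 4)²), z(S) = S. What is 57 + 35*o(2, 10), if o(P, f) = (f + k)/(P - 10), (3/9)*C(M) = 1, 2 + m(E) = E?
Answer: -131/2 ≈ -65.500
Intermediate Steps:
m(E) = -2 + E
C(M) = 3 (C(M) = 3*1 = 3)
k = 18 (k = -3*((-2 - 1) - 1*3) = -3*(-3 - 3) = -3*(-6) = 18)
o(P, f) = (18 + f)/(-10 + P) (o(P, f) = (f + 18)/(P - 10) = (18 + f)/(-10 + P))
57 + 35*o(2, 10) = 57 + 35*((18 + 10)/(-10 + 2)) = 57 + 35*(28/(-8)) = 57 + 35*(-⅛*28) = 57 + 35*(-7/2) = 57 - 245/2 = -131/2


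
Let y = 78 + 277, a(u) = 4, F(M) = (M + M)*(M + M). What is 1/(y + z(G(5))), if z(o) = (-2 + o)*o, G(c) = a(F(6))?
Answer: 1/363 ≈ 0.0027548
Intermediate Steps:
F(M) = 4*M² (F(M) = (2*M)*(2*M) = 4*M²)
G(c) = 4
z(o) = o*(-2 + o)
y = 355
1/(y + z(G(5))) = 1/(355 + 4*(-2 + 4)) = 1/(355 + 4*2) = 1/(355 + 8) = 1/363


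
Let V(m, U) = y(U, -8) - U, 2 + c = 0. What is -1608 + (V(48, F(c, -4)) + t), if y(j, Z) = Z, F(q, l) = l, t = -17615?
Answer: -19227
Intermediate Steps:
c = -2 (c = -2 + 0 = -2)
V(m, U) = -8 - U
-1608 + (V(48, F(c, -4)) + t) = -1608 + ((-8 - 1*(-4)) - 17615) = -1608 + ((-8 + 4) - 17615) = -1608 + (-4 - 17615) = -1608 - 17619 = -19227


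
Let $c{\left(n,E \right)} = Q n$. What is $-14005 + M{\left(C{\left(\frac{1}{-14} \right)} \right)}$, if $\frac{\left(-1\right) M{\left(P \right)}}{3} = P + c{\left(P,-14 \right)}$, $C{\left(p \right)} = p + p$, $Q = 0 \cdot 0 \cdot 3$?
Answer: $- \frac{98032}{7} \approx -14005.0$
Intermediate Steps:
$Q = 0$ ($Q = 0 \cdot 3 = 0$)
$C{\left(p \right)} = 2 p$
$c{\left(n,E \right)} = 0$ ($c{\left(n,E \right)} = 0 n = 0$)
$M{\left(P \right)} = - 3 P$ ($M{\left(P \right)} = - 3 \left(P + 0\right) = - 3 P$)
$-14005 + M{\left(C{\left(\frac{1}{-14} \right)} \right)} = -14005 - 3 \frac{2}{-14} = -14005 - 3 \cdot 2 \left(- \frac{1}{14}\right) = -14005 - - \frac{3}{7} = -14005 + \frac{3}{7} = - \frac{98032}{7}$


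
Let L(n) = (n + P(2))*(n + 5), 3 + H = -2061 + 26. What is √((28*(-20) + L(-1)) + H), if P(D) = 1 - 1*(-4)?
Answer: I*√2582 ≈ 50.813*I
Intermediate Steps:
H = -2038 (H = -3 + (-2061 + 26) = -3 - 2035 = -2038)
P(D) = 5 (P(D) = 1 + 4 = 5)
L(n) = (5 + n)² (L(n) = (n + 5)*(n + 5) = (5 + n)*(5 + n) = (5 + n)²)
√((28*(-20) + L(-1)) + H) = √((28*(-20) + (25 + (-1)² + 10*(-1))) - 2038) = √((-560 + (25 + 1 - 10)) - 2038) = √((-560 + 16) - 2038) = √(-544 - 2038) = √(-2582) = I*√2582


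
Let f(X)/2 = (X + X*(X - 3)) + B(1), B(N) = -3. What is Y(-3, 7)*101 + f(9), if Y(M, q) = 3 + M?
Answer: 120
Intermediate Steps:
f(X) = -6 + 2*X + 2*X*(-3 + X) (f(X) = 2*((X + X*(X - 3)) - 3) = 2*((X + X*(-3 + X)) - 3) = 2*(-3 + X + X*(-3 + X)) = -6 + 2*X + 2*X*(-3 + X))
Y(-3, 7)*101 + f(9) = (3 - 3)*101 + (-6 - 4*9 + 2*9**2) = 0*101 + (-6 - 36 + 2*81) = 0 + (-6 - 36 + 162) = 0 + 120 = 120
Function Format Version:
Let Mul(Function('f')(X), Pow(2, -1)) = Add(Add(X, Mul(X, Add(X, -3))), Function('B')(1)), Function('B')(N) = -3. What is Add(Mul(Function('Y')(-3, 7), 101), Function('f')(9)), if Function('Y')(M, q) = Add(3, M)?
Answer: 120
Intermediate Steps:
Function('f')(X) = Add(-6, Mul(2, X), Mul(2, X, Add(-3, X))) (Function('f')(X) = Mul(2, Add(Add(X, Mul(X, Add(X, -3))), -3)) = Mul(2, Add(Add(X, Mul(X, Add(-3, X))), -3)) = Mul(2, Add(-3, X, Mul(X, Add(-3, X)))) = Add(-6, Mul(2, X), Mul(2, X, Add(-3, X))))
Add(Mul(Function('Y')(-3, 7), 101), Function('f')(9)) = Add(Mul(Add(3, -3), 101), Add(-6, Mul(-4, 9), Mul(2, Pow(9, 2)))) = Add(Mul(0, 101), Add(-6, -36, Mul(2, 81))) = Add(0, Add(-6, -36, 162)) = Add(0, 120) = 120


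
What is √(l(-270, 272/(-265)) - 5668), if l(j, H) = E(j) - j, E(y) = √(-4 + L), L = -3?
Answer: √(-5398 + I*√7) ≈ 0.018 + 73.471*I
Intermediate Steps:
E(y) = I*√7 (E(y) = √(-4 - 3) = √(-7) = I*√7)
l(j, H) = -j + I*√7 (l(j, H) = I*√7 - j = -j + I*√7)
√(l(-270, 272/(-265)) - 5668) = √((-1*(-270) + I*√7) - 5668) = √((270 + I*√7) - 5668) = √(-5398 + I*√7)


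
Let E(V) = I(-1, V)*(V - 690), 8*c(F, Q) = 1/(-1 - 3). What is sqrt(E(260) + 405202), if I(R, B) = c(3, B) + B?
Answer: sqrt(4694647)/4 ≈ 541.68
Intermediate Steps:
c(F, Q) = -1/32 (c(F, Q) = 1/(8*(-1 - 3)) = (1/8)/(-4) = (1/8)*(-1/4) = -1/32)
I(R, B) = -1/32 + B
E(V) = (-690 + V)*(-1/32 + V) (E(V) = (-1/32 + V)*(V - 690) = (-1/32 + V)*(-690 + V) = (-690 + V)*(-1/32 + V))
sqrt(E(260) + 405202) = sqrt((-1 + 32*260)*(-690 + 260)/32 + 405202) = sqrt((1/32)*(-1 + 8320)*(-430) + 405202) = sqrt((1/32)*8319*(-430) + 405202) = sqrt(-1788585/16 + 405202) = sqrt(4694647/16) = sqrt(4694647)/4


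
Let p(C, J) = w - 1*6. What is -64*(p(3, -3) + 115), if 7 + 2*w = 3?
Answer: -6848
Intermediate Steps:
w = -2 (w = -7/2 + (½)*3 = -7/2 + 3/2 = -2)
p(C, J) = -8 (p(C, J) = -2 - 1*6 = -2 - 6 = -8)
-64*(p(3, -3) + 115) = -64*(-8 + 115) = -64*107 = -6848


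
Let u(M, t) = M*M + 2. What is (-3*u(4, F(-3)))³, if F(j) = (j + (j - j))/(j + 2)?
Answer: -157464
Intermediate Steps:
F(j) = j/(2 + j) (F(j) = (j + 0)/(2 + j) = j/(2 + j))
u(M, t) = 2 + M² (u(M, t) = M² + 2 = 2 + M²)
(-3*u(4, F(-3)))³ = (-3*(2 + 4²))³ = (-3*(2 + 16))³ = (-3*18)³ = (-54)³ = -157464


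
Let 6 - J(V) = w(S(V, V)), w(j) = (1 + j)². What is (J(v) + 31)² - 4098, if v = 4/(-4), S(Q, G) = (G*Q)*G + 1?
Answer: -2802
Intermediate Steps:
S(Q, G) = 1 + Q*G² (S(Q, G) = Q*G² + 1 = 1 + Q*G²)
v = -1 (v = 4*(-¼) = -1)
J(V) = 6 - (2 + V³)² (J(V) = 6 - (1 + (1 + V*V²))² = 6 - (1 + (1 + V³))² = 6 - (2 + V³)²)
(J(v) + 31)² - 4098 = ((6 - (2 + (-1)³)²) + 31)² - 4098 = ((6 - (2 - 1)²) + 31)² - 4098 = ((6 - 1*1²) + 31)² - 4098 = ((6 - 1*1) + 31)² - 4098 = ((6 - 1) + 31)² - 4098 = (5 + 31)² - 4098 = 36² - 4098 = 1296 - 4098 = -2802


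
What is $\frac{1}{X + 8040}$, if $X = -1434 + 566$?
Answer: $\frac{1}{7172} \approx 0.00013943$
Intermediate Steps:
$X = -868$
$\frac{1}{X + 8040} = \frac{1}{-868 + 8040} = \frac{1}{7172}$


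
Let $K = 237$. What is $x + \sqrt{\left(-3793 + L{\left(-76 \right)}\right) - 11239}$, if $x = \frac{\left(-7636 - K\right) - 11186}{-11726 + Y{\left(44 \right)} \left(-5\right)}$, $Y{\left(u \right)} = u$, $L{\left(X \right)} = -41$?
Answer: $\frac{6353}{3982} + i \sqrt{15073} \approx 1.5954 + 122.77 i$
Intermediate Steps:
$x = \frac{6353}{3982}$ ($x = \frac{\left(-7636 - 237\right) - 11186}{-11726 + 44 \left(-5\right)} = \frac{\left(-7636 - 237\right) - 11186}{-11726 - 220} = \frac{-7873 - 11186}{-11946} = \left(-19059\right) \left(- \frac{1}{11946}\right) = \frac{6353}{3982} \approx 1.5954$)
$x + \sqrt{\left(-3793 + L{\left(-76 \right)}\right) - 11239} = \frac{6353}{3982} + \sqrt{\left(-3793 - 41\right) - 11239} = \frac{6353}{3982} + \sqrt{-3834 - 11239} = \frac{6353}{3982} + \sqrt{-15073} = \frac{6353}{3982} + i \sqrt{15073}$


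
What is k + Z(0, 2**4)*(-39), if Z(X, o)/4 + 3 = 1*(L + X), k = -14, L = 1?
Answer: 298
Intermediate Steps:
Z(X, o) = -8 + 4*X (Z(X, o) = -12 + 4*(1*(1 + X)) = -12 + 4*(1 + X) = -12 + (4 + 4*X) = -8 + 4*X)
k + Z(0, 2**4)*(-39) = -14 + (-8 + 4*0)*(-39) = -14 + (-8 + 0)*(-39) = -14 - 8*(-39) = -14 + 312 = 298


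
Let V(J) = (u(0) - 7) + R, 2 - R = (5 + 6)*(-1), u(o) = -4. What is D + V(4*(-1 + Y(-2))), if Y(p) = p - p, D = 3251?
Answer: 3253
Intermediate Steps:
Y(p) = 0
R = 13 (R = 2 - (5 + 6)*(-1) = 2 - 11*(-1) = 2 - 1*(-11) = 2 + 11 = 13)
V(J) = 2 (V(J) = (-4 - 7) + 13 = -11 + 13 = 2)
D + V(4*(-1 + Y(-2))) = 3251 + 2 = 3253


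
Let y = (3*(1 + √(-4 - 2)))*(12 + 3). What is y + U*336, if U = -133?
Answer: -44643 + 45*I*√6 ≈ -44643.0 + 110.23*I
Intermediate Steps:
y = 45 + 45*I*√6 (y = (3*(1 + √(-6)))*15 = (3*(1 + I*√6))*15 = (3 + 3*I*√6)*15 = 45 + 45*I*√6 ≈ 45.0 + 110.23*I)
y + U*336 = (45 + 45*I*√6) - 133*336 = (45 + 45*I*√6) - 44688 = -44643 + 45*I*√6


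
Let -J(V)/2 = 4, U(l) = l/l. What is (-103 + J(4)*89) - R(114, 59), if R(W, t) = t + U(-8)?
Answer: -875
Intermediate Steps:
U(l) = 1
J(V) = -8 (J(V) = -2*4 = -8)
R(W, t) = 1 + t (R(W, t) = t + 1 = 1 + t)
(-103 + J(4)*89) - R(114, 59) = (-103 - 8*89) - (1 + 59) = (-103 - 712) - 1*60 = -815 - 60 = -875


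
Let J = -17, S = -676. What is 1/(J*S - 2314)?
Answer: 1/9178 ≈ 0.00010896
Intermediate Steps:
1/(J*S - 2314) = 1/(-17*(-676) - 2314) = 1/(11492 - 2314) = 1/9178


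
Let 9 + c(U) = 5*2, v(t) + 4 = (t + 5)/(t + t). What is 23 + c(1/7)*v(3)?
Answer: 61/3 ≈ 20.333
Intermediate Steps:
v(t) = -4 + (5 + t)/(2*t) (v(t) = -4 + (t + 5)/(t + t) = -4 + (5 + t)/((2*t)) = -4 + (5 + t)*(1/(2*t)) = -4 + (5 + t)/(2*t))
c(U) = 1 (c(U) = -9 + 5*2 = -9 + 10 = 1)
23 + c(1/7)*v(3) = 23 + 1*((½)*(5 - 7*3)/3) = 23 + 1*((½)*(⅓)*(5 - 21)) = 23 + 1*((½)*(⅓)*(-16)) = 23 + 1*(-8/3) = 23 - 8/3 = 61/3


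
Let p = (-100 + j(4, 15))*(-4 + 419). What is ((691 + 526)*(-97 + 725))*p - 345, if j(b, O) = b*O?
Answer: -12686981945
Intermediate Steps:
j(b, O) = O*b
p = -16600 (p = (-100 + 15*4)*(-4 + 419) = (-100 + 60)*415 = -40*415 = -16600)
((691 + 526)*(-97 + 725))*p - 345 = ((691 + 526)*(-97 + 725))*(-16600) - 345 = (1217*628)*(-16600) - 345 = 764276*(-16600) - 345 = -12686981600 - 345 = -12686981945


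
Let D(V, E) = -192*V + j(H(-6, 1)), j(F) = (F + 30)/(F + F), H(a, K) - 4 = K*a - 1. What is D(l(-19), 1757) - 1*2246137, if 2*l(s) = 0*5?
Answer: -4492283/2 ≈ -2.2461e+6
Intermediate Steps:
H(a, K) = 3 + K*a (H(a, K) = 4 + (K*a - 1) = 4 + (-1 + K*a) = 3 + K*a)
j(F) = (30 + F)/(2*F) (j(F) = (30 + F)/((2*F)) = (30 + F)*(1/(2*F)) = (30 + F)/(2*F))
l(s) = 0 (l(s) = (0*5)/2 = (½)*0 = 0)
D(V, E) = -9/2 - 192*V (D(V, E) = -192*V + (30 + (3 + 1*(-6)))/(2*(3 + 1*(-6))) = -192*V + (30 + (3 - 6))/(2*(3 - 6)) = -192*V + (½)*(30 - 3)/(-3) = -192*V + (½)*(-⅓)*27 = -192*V - 9/2 = -9/2 - 192*V)
D(l(-19), 1757) - 1*2246137 = (-9/2 - 192*0) - 1*2246137 = (-9/2 + 0) - 2246137 = -9/2 - 2246137 = -4492283/2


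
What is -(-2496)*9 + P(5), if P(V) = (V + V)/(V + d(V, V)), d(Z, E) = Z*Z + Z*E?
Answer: 247106/11 ≈ 22464.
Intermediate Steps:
d(Z, E) = Z² + E*Z
P(V) = 2*V/(V + 2*V²) (P(V) = (V + V)/(V + V*(V + V)) = (2*V)/(V + V*(2*V)) = (2*V)/(V + 2*V²) = 2*V/(V + 2*V²))
-(-2496)*9 + P(5) = -(-2496)*9 + 2/(1 + 2*5) = -312*(-72) + 2/(1 + 10) = 22464 + 2/11 = 247106/11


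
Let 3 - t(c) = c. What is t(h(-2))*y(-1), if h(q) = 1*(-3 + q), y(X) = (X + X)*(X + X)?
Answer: 32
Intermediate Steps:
y(X) = 4*X² (y(X) = (2*X)*(2*X) = 4*X²)
h(q) = -3 + q
t(c) = 3 - c
t(h(-2))*y(-1) = (3 - (-3 - 2))*(4*(-1)²) = (3 - 1*(-5))*(4*1) = (3 + 5)*4 = 8*4 = 32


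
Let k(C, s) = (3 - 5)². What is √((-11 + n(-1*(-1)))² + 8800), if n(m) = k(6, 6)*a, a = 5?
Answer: √8881 ≈ 94.239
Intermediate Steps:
k(C, s) = 4 (k(C, s) = (-2)² = 4)
n(m) = 20 (n(m) = 4*5 = 20)
√((-11 + n(-1*(-1)))² + 8800) = √((-11 + 20)² + 8800) = √(9² + 8800) = √(81 + 8800) = √8881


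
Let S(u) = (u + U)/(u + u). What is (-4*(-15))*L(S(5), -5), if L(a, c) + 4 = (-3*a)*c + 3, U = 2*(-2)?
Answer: 30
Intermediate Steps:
U = -4
S(u) = (-4 + u)/(2*u) (S(u) = (u - 4)/(u + u) = (-4 + u)/((2*u)) = (-4 + u)*(1/(2*u)) = (-4 + u)/(2*u))
L(a, c) = -1 - 3*a*c (L(a, c) = -4 + ((-3*a)*c + 3) = -4 + (-3*a*c + 3) = -4 + (3 - 3*a*c) = -1 - 3*a*c)
(-4*(-15))*L(S(5), -5) = (-4*(-15))*(-1 - 3*(1/2)*(-4 + 5)/5*(-5)) = 60*(-1 - 3*(1/2)*(1/5)*1*(-5)) = 60*(-1 - 3*1/10*(-5)) = 60*(-1 + 3/2) = 60*(1/2) = 30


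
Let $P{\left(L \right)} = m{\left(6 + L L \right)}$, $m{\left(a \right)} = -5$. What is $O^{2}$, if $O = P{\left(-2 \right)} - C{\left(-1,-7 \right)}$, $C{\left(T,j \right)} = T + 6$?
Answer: $100$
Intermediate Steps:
$P{\left(L \right)} = -5$
$C{\left(T,j \right)} = 6 + T$
$O = -10$ ($O = -5 - \left(6 - 1\right) = -5 - 5 = -10$)
$O^{2} = \left(-10\right)^{2} = 100$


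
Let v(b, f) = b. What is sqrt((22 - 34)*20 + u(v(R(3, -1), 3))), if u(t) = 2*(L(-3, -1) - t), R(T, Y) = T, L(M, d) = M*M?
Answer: 2*I*sqrt(57) ≈ 15.1*I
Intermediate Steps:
L(M, d) = M**2
u(t) = 18 - 2*t (u(t) = 2*((-3)**2 - t) = 2*(9 - t) = 18 - 2*t)
sqrt((22 - 34)*20 + u(v(R(3, -1), 3))) = sqrt((22 - 34)*20 + (18 - 2*3)) = sqrt(-12*20 + (18 - 6)) = sqrt(-240 + 12) = sqrt(-228) = 2*I*sqrt(57)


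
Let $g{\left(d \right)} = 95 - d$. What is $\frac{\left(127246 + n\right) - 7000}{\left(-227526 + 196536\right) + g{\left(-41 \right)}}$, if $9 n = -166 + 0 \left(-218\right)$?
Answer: $- \frac{541024}{138843} \approx -3.8967$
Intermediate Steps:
$n = - \frac{166}{9}$ ($n = \frac{-166 + 0 \left(-218\right)}{9} = \frac{-166 + 0}{9} = \frac{1}{9} \left(-166\right) = - \frac{166}{9} \approx -18.444$)
$\frac{\left(127246 + n\right) - 7000}{\left(-227526 + 196536\right) + g{\left(-41 \right)}} = \frac{\left(127246 - \frac{166}{9}\right) - 7000}{\left(-227526 + 196536\right) + \left(95 - -41\right)} = \frac{\frac{1145048}{9} - 7000}{-30990 + \left(95 + 41\right)} = \frac{1082048}{9 \left(-30990 + 136\right)} = \frac{1082048}{9 \left(-30854\right)} = \frac{1082048}{9} \left(- \frac{1}{30854}\right) = - \frac{541024}{138843}$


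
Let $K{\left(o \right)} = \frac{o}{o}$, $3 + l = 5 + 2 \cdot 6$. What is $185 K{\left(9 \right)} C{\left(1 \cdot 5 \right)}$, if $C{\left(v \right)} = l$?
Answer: $2590$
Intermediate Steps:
$l = 14$ ($l = -3 + \left(5 + 2 \cdot 6\right) = -3 + \left(5 + 12\right) = -3 + 17 = 14$)
$C{\left(v \right)} = 14$
$K{\left(o \right)} = 1$
$185 K{\left(9 \right)} C{\left(1 \cdot 5 \right)} = 185 \cdot 1 \cdot 14 = 185 \cdot 14 = 2590$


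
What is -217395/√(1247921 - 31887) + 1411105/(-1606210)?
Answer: -282221/321242 - 217395*√1216034/1216034 ≈ -198.02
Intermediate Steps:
-217395/√(1247921 - 31887) + 1411105/(-1606210) = -217395*√1216034/1216034 + 1411105*(-1/1606210) = -217395*√1216034/1216034 - 282221/321242 = -282221/321242 - 217395*√1216034/1216034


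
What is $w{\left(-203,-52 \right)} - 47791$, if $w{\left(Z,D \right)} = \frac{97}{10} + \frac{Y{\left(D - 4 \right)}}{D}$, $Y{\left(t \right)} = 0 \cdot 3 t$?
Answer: $- \frac{477813}{10} \approx -47781.0$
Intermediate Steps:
$Y{\left(t \right)} = 0$ ($Y{\left(t \right)} = 0 t = 0$)
$w{\left(Z,D \right)} = \frac{97}{10}$ ($w{\left(Z,D \right)} = \frac{97}{10} + \frac{0}{D} = 97 \cdot \frac{1}{10} + 0 = \frac{97}{10} + 0 = \frac{97}{10}$)
$w{\left(-203,-52 \right)} - 47791 = \frac{97}{10} - 47791 = - \frac{477813}{10}$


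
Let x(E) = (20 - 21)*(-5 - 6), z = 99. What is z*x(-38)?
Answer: 1089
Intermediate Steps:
x(E) = 11 (x(E) = -1*(-11) = 11)
z*x(-38) = 99*11 = 1089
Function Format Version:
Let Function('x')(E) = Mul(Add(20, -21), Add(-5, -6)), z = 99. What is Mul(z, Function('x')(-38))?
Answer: 1089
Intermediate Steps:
Function('x')(E) = 11 (Function('x')(E) = Mul(-1, -11) = 11)
Mul(z, Function('x')(-38)) = Mul(99, 11) = 1089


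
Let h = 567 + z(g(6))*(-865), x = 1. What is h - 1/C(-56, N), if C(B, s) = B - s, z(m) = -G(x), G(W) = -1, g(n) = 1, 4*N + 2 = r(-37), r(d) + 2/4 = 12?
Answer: -139158/467 ≈ -297.98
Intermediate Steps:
r(d) = 23/2 (r(d) = -½ + 12 = 23/2)
N = 19/8 (N = -½ + (¼)*(23/2) = -½ + 23/8 = 19/8 ≈ 2.3750)
z(m) = 1 (z(m) = -1*(-1) = 1)
h = -298 (h = 567 + 1*(-865) = 567 - 865 = -298)
h - 1/C(-56, N) = -298 - 1/(-56 - 1*19/8) = -298 - 1/(-56 - 19/8) = -298 - 1/(-467/8) = -298 - 1*(-8/467) = -298 + 8/467 = -139158/467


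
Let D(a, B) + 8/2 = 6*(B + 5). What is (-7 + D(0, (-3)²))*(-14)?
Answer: -1022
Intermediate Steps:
D(a, B) = 26 + 6*B (D(a, B) = -4 + 6*(B + 5) = -4 + 6*(5 + B) = -4 + (30 + 6*B) = 26 + 6*B)
(-7 + D(0, (-3)²))*(-14) = (-7 + (26 + 6*(-3)²))*(-14) = (-7 + (26 + 6*9))*(-14) = (-7 + (26 + 54))*(-14) = (-7 + 80)*(-14) = 73*(-14) = -1022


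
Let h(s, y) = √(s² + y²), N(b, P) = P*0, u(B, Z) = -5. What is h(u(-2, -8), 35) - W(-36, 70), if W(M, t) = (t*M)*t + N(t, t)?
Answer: 176400 + 25*√2 ≈ 1.7644e+5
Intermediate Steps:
N(b, P) = 0
W(M, t) = M*t² (W(M, t) = (t*M)*t + 0 = (M*t)*t + 0 = M*t² + 0 = M*t²)
h(u(-2, -8), 35) - W(-36, 70) = √((-5)² + 35²) - (-36)*70² = √(25 + 1225) - (-36)*4900 = √1250 - 1*(-176400) = 25*√2 + 176400 = 176400 + 25*√2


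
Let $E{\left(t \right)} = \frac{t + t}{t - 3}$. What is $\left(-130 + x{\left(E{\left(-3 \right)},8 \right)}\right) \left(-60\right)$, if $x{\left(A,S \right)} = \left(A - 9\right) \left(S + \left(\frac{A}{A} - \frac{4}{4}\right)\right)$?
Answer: $11640$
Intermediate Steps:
$E{\left(t \right)} = \frac{2 t}{-3 + t}$
$x{\left(A,S \right)} = S \left(-9 + A\right)$ ($x{\left(A,S \right)} = \left(-9 + A\right) \left(S + \left(1 - 1\right)\right) = \left(-9 + A\right) \left(S + 0\right) = \left(-9 + A\right) S = S \left(-9 + A\right)$)
$\left(-130 + x{\left(E{\left(-3 \right)},8 \right)}\right) \left(-60\right) = \left(-130 + 8 \left(-9 + 2 \left(-3\right) \frac{1}{-3 - 3}\right)\right) \left(-60\right) = \left(-130 + 8 \left(-9 + 2 \left(-3\right) \frac{1}{-6}\right)\right) \left(-60\right) = \left(-130 + 8 \left(-9 + 2 \left(-3\right) \left(- \frac{1}{6}\right)\right)\right) \left(-60\right) = \left(-130 + 8 \left(-9 + 1\right)\right) \left(-60\right) = \left(-130 + 8 \left(-8\right)\right) \left(-60\right) = \left(-130 - 64\right) \left(-60\right) = \left(-194\right) \left(-60\right) = 11640$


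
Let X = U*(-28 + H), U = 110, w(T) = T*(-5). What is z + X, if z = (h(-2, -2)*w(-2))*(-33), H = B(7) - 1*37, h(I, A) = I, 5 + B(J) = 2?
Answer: -6820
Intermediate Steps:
w(T) = -5*T
B(J) = -3 (B(J) = -5 + 2 = -3)
H = -40 (H = -3 - 1*37 = -3 - 37 = -40)
X = -7480 (X = 110*(-28 - 40) = 110*(-68) = -7480)
z = 660 (z = -(-10)*(-2)*(-33) = -2*10*(-33) = -20*(-33) = 660)
z + X = 660 - 7480 = -6820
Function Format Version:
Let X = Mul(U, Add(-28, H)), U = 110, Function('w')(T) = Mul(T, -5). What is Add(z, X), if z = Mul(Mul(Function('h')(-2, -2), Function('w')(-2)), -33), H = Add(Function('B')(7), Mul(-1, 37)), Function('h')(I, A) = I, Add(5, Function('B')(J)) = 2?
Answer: -6820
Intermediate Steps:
Function('w')(T) = Mul(-5, T)
Function('B')(J) = -3 (Function('B')(J) = Add(-5, 2) = -3)
H = -40 (H = Add(-3, Mul(-1, 37)) = Add(-3, -37) = -40)
X = -7480 (X = Mul(110, Add(-28, -40)) = Mul(110, -68) = -7480)
z = 660 (z = Mul(Mul(-2, Mul(-5, -2)), -33) = Mul(Mul(-2, 10), -33) = Mul(-20, -33) = 660)
Add(z, X) = Add(660, -7480) = -6820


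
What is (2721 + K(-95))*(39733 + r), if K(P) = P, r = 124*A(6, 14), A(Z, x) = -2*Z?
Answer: 100431370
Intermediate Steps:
r = -1488 (r = 124*(-2*6) = 124*(-12) = -1488)
(2721 + K(-95))*(39733 + r) = (2721 - 95)*(39733 - 1488) = 2626*38245 = 100431370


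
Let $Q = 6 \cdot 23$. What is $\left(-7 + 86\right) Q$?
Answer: $10902$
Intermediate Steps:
$Q = 138$
$\left(-7 + 86\right) Q = \left(-7 + 86\right) 138 = 79 \cdot 138 = 10902$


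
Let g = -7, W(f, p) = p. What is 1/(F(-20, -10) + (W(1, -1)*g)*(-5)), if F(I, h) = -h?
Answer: -1/25 ≈ -0.040000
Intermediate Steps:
1/(F(-20, -10) + (W(1, -1)*g)*(-5)) = 1/(-1*(-10) - 1*(-7)*(-5)) = 1/(10 + 7*(-5)) = 1/(10 - 35) = 1/(-25) = -1/25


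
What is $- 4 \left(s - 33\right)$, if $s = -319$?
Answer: $1408$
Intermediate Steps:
$- 4 \left(s - 33\right) = - 4 \left(-319 - 33\right) = \left(-4\right) \left(-352\right) = 1408$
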